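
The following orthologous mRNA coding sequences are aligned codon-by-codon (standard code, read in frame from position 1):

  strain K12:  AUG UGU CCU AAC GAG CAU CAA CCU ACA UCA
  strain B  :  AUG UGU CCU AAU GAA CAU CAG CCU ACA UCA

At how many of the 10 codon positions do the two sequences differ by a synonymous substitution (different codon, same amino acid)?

3

Codon 1: AUG Met / AUG Met — identical.
Codon 2: UGU Cys / UGU Cys — identical.
Codon 3: CCU Pro / CCU Pro — identical.
Codon 4: AAC Asn / AAU Asn — synonymous.
Codon 5: GAG Glu / GAA Glu — synonymous.
Codon 6: CAU His / CAU His — identical.
Codon 7: CAA Gln / CAG Gln — synonymous.
Codon 8: CCU Pro / CCU Pro — identical.
Codon 9: ACA Thr / ACA Thr — identical.
Codon 10: UCA Ser / UCA Ser — identical.
Synonymous differences: 3.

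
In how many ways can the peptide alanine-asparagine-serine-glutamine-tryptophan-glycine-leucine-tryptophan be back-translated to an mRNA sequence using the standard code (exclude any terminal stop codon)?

Ala: 4 codons.
Asn: 2 codons.
Ser: 6 codons.
Gln: 2 codons.
Trp: 1 codon.
Gly: 4 codons.
Leu: 6 codons.
Trp: 1 codon.
4 × 2 × 6 × 2 × 1 × 4 × 6 × 1 = 2304.

2304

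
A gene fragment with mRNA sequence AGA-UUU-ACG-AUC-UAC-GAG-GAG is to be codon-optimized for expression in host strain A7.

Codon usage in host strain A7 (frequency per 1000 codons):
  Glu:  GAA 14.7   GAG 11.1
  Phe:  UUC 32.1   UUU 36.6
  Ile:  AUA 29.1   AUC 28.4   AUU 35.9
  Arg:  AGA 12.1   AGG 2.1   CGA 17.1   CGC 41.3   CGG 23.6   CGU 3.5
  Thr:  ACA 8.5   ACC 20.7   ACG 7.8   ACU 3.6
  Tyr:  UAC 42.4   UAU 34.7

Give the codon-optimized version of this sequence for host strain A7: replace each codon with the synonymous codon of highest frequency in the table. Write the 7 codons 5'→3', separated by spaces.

Codon 1 (Arg): best is CGC at 41.3.
Codon 2 (Phe): best is UUU at 36.6.
Codon 3 (Thr): best is ACC at 20.7.
Codon 4 (Ile): best is AUU at 35.9.
Codon 5 (Tyr): best is UAC at 42.4.
Codon 6 (Glu): best is GAA at 14.7.
Codon 7 (Glu): best is GAA at 14.7.

CGC UUU ACC AUU UAC GAA GAA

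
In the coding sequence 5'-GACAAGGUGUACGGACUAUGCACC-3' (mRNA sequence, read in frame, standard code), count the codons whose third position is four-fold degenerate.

Codon 1 GAC (Asp): third position 2-fold.
Codon 2 AAG (Lys): third position 2-fold.
Codon 3 GUG (Val): third position 4-fold.
Codon 4 UAC (Tyr): third position 2-fold.
Codon 5 GGA (Gly): third position 4-fold.
Codon 6 CUA (Leu): third position 4-fold.
Codon 7 UGC (Cys): third position 2-fold.
Codon 8 ACC (Thr): third position 4-fold.
Four-fold degenerate third positions: 4.

4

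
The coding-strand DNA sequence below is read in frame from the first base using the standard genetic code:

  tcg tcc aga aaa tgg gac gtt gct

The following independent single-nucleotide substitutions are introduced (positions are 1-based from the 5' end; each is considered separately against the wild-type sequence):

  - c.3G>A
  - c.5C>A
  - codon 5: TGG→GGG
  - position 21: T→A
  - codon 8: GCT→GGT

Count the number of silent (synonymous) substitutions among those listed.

2

Codon 1: TCG (Ser) → TCA (Ser) — synonymous.
Codon 2: TCC (Ser) → TAC (Tyr) — missense.
Codon 5: TGG (Trp) → GGG (Gly) — missense.
Codon 7: GTT (Val) → GTA (Val) — synonymous.
Codon 8: GCT (Ala) → GGT (Gly) — missense.
Synonymous: 2 of 5.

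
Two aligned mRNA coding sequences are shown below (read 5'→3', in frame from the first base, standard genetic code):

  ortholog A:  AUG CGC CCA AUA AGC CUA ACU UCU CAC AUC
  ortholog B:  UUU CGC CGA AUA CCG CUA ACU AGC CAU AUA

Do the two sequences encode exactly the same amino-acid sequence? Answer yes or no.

Codon 1: AUG Met / UUU Phe — nonsynonymous.
Codon 2: CGC Arg / CGC Arg — identical.
Codon 3: CCA Pro / CGA Arg — nonsynonymous.
Codon 4: AUA Ile / AUA Ile — identical.
Codon 5: AGC Ser / CCG Pro — nonsynonymous.
Codon 6: CUA Leu / CUA Leu — identical.
Codon 7: ACU Thr / ACU Thr — identical.
Codon 8: UCU Ser / AGC Ser — synonymous.
Codon 9: CAC His / CAU His — synonymous.
Codon 10: AUC Ile / AUA Ile — synonymous.
Nonsynonymous differences: 3 → different protein.

no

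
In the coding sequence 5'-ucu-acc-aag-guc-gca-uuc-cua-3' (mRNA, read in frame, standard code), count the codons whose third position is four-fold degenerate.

5

Codon 1 UCU (Ser): third position 4-fold.
Codon 2 ACC (Thr): third position 4-fold.
Codon 3 AAG (Lys): third position 2-fold.
Codon 4 GUC (Val): third position 4-fold.
Codon 5 GCA (Ala): third position 4-fold.
Codon 6 UUC (Phe): third position 2-fold.
Codon 7 CUA (Leu): third position 4-fold.
Four-fold degenerate third positions: 5.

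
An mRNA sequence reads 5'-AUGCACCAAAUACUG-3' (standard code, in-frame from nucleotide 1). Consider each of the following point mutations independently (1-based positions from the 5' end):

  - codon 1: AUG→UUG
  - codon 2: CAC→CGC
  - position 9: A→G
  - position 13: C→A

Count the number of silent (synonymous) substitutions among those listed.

1

Codon 1: AUG (Met) → UUG (Leu) — missense.
Codon 2: CAC (His) → CGC (Arg) — missense.
Codon 3: CAA (Gln) → CAG (Gln) — synonymous.
Codon 5: CUG (Leu) → AUG (Met) — missense.
Synonymous: 1 of 4.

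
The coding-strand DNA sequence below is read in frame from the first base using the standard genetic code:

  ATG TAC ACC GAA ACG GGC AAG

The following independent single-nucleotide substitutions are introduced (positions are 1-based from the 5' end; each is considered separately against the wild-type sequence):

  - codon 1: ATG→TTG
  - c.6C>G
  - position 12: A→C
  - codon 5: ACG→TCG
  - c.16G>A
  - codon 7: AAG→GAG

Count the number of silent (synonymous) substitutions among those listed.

0

Codon 1: ATG (Met) → TTG (Leu) — missense.
Codon 2: TAC (Tyr) → TAG (Stop) — nonsense.
Codon 4: GAA (Glu) → GAC (Asp) — missense.
Codon 5: ACG (Thr) → TCG (Ser) — missense.
Codon 6: GGC (Gly) → AGC (Ser) — missense.
Codon 7: AAG (Lys) → GAG (Glu) — missense.
Synonymous: 0 of 6.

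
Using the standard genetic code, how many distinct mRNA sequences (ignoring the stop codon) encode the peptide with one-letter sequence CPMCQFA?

256

Cys: 2 codons.
Pro: 4 codons.
Met: 1 codon.
Cys: 2 codons.
Gln: 2 codons.
Phe: 2 codons.
Ala: 4 codons.
2 × 4 × 1 × 2 × 2 × 2 × 4 = 256.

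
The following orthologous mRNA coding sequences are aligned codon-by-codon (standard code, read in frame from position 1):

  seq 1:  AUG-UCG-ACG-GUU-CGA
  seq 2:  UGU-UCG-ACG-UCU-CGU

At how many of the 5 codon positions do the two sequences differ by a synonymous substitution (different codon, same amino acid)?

Codon 1: AUG Met / UGU Cys — nonsynonymous.
Codon 2: UCG Ser / UCG Ser — identical.
Codon 3: ACG Thr / ACG Thr — identical.
Codon 4: GUU Val / UCU Ser — nonsynonymous.
Codon 5: CGA Arg / CGU Arg — synonymous.
Synonymous differences: 1.

1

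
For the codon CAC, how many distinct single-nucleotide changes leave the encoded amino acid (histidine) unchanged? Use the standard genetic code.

1

Position 1: none → 0 synonymous.
Position 2: none → 0 synonymous.
Position 3: CAU → 1 synonymous.
Total: 0 + 0 + 1 = 1.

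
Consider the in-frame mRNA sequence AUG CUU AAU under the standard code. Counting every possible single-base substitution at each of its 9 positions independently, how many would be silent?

Codon 1 (AUG, Met): 0 synonymous substitutions.
Codon 2 (CUU, Leu): 3 synonymous substitutions.
Codon 3 (AAU, Asn): 1 synonymous substitution.
Total: 0 + 3 + 1 = 4.

4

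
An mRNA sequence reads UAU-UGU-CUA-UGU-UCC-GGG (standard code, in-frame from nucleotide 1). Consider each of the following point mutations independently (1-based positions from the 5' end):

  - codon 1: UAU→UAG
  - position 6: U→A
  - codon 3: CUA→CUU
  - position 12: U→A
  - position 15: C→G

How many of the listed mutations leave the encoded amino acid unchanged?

2

Codon 1: UAU (Tyr) → UAG (Stop) — nonsense.
Codon 2: UGU (Cys) → UGA (Stop) — nonsense.
Codon 3: CUA (Leu) → CUU (Leu) — synonymous.
Codon 4: UGU (Cys) → UGA (Stop) — nonsense.
Codon 5: UCC (Ser) → UCG (Ser) — synonymous.
Synonymous: 2 of 5.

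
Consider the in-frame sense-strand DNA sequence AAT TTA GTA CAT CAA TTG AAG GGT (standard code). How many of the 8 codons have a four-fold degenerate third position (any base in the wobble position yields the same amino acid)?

Codon 1 AAT (Asn): third position 2-fold.
Codon 2 TTA (Leu): third position 2-fold.
Codon 3 GTA (Val): third position 4-fold.
Codon 4 CAT (His): third position 2-fold.
Codon 5 CAA (Gln): third position 2-fold.
Codon 6 TTG (Leu): third position 2-fold.
Codon 7 AAG (Lys): third position 2-fold.
Codon 8 GGT (Gly): third position 4-fold.
Four-fold degenerate third positions: 2.

2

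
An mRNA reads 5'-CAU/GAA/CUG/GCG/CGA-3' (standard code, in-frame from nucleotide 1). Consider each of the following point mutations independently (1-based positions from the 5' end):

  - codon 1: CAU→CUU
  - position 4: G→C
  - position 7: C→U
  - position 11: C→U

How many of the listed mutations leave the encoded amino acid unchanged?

1

Codon 1: CAU (His) → CUU (Leu) — missense.
Codon 2: GAA (Glu) → CAA (Gln) — missense.
Codon 3: CUG (Leu) → UUG (Leu) — synonymous.
Codon 4: GCG (Ala) → GUG (Val) — missense.
Synonymous: 1 of 4.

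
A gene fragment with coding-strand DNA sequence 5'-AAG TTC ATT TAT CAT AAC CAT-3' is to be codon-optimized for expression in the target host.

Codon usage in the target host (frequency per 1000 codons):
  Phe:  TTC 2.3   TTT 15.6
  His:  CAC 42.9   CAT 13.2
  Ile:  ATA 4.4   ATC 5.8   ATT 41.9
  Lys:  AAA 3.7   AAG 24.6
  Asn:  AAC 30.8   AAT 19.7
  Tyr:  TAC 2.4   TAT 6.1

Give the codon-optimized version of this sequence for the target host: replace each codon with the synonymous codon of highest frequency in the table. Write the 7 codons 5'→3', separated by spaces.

AAG TTT ATT TAT CAC AAC CAC

Codon 1 (Lys): best is AAG at 24.6.
Codon 2 (Phe): best is TTT at 15.6.
Codon 3 (Ile): best is ATT at 41.9.
Codon 4 (Tyr): best is TAT at 6.1.
Codon 5 (His): best is CAC at 42.9.
Codon 6 (Asn): best is AAC at 30.8.
Codon 7 (His): best is CAC at 42.9.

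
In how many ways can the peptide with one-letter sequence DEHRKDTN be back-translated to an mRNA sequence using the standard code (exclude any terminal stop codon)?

Asp: 2 codons.
Glu: 2 codons.
His: 2 codons.
Arg: 6 codons.
Lys: 2 codons.
Asp: 2 codons.
Thr: 4 codons.
Asn: 2 codons.
2 × 2 × 2 × 6 × 2 × 2 × 4 × 2 = 1536.

1536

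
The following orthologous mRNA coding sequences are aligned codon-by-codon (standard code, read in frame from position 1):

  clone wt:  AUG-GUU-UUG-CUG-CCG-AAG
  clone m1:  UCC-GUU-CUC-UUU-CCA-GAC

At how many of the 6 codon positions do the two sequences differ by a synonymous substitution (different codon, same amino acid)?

Codon 1: AUG Met / UCC Ser — nonsynonymous.
Codon 2: GUU Val / GUU Val — identical.
Codon 3: UUG Leu / CUC Leu — synonymous.
Codon 4: CUG Leu / UUU Phe — nonsynonymous.
Codon 5: CCG Pro / CCA Pro — synonymous.
Codon 6: AAG Lys / GAC Asp — nonsynonymous.
Synonymous differences: 2.

2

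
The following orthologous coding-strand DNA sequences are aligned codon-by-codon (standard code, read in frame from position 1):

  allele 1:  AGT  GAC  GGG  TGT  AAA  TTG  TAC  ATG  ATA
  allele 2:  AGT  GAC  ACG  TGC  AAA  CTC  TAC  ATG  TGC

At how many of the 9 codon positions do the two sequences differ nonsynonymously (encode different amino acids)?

Codon 1: AGT Ser / AGT Ser — identical.
Codon 2: GAC Asp / GAC Asp — identical.
Codon 3: GGG Gly / ACG Thr — nonsynonymous.
Codon 4: TGT Cys / TGC Cys — synonymous.
Codon 5: AAA Lys / AAA Lys — identical.
Codon 6: TTG Leu / CTC Leu — synonymous.
Codon 7: TAC Tyr / TAC Tyr — identical.
Codon 8: ATG Met / ATG Met — identical.
Codon 9: ATA Ile / TGC Cys — nonsynonymous.
Nonsynonymous differences: 2.

2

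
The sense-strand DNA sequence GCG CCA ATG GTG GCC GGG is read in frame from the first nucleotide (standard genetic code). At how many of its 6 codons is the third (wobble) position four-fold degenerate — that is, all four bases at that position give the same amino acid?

Codon 1 GCG (Ala): third position 4-fold.
Codon 2 CCA (Pro): third position 4-fold.
Codon 3 ATG (Met): third position 1-fold.
Codon 4 GTG (Val): third position 4-fold.
Codon 5 GCC (Ala): third position 4-fold.
Codon 6 GGG (Gly): third position 4-fold.
Four-fold degenerate third positions: 5.

5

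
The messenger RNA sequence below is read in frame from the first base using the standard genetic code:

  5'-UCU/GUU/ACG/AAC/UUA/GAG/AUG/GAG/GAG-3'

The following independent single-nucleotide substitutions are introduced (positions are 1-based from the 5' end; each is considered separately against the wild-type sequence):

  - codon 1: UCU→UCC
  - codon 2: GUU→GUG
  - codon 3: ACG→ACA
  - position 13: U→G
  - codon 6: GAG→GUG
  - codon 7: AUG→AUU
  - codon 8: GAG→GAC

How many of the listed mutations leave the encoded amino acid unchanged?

3

Codon 1: UCU (Ser) → UCC (Ser) — synonymous.
Codon 2: GUU (Val) → GUG (Val) — synonymous.
Codon 3: ACG (Thr) → ACA (Thr) — synonymous.
Codon 5: UUA (Leu) → GUA (Val) — missense.
Codon 6: GAG (Glu) → GUG (Val) — missense.
Codon 7: AUG (Met) → AUU (Ile) — missense.
Codon 8: GAG (Glu) → GAC (Asp) — missense.
Synonymous: 3 of 7.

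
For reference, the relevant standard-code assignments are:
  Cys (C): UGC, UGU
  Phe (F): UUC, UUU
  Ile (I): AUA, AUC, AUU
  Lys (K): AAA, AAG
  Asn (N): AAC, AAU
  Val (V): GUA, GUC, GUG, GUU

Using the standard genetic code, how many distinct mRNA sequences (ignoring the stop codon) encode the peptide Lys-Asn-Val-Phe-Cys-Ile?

Lys: 2 codons.
Asn: 2 codons.
Val: 4 codons.
Phe: 2 codons.
Cys: 2 codons.
Ile: 3 codons.
2 × 2 × 4 × 2 × 2 × 3 = 192.

192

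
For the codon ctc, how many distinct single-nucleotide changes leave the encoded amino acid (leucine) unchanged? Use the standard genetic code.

Position 1: none → 0 synonymous.
Position 2: none → 0 synonymous.
Position 3: CTT, CTA, CTG → 3 synonymous.
Total: 0 + 0 + 3 = 3.

3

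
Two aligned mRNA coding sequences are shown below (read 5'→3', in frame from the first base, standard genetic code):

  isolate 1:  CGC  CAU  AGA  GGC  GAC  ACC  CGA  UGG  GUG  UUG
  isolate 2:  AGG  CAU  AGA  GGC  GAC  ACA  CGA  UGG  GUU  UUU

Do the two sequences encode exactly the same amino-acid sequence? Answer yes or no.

no

Codon 1: CGC Arg / AGG Arg — synonymous.
Codon 2: CAU His / CAU His — identical.
Codon 3: AGA Arg / AGA Arg — identical.
Codon 4: GGC Gly / GGC Gly — identical.
Codon 5: GAC Asp / GAC Asp — identical.
Codon 6: ACC Thr / ACA Thr — synonymous.
Codon 7: CGA Arg / CGA Arg — identical.
Codon 8: UGG Trp / UGG Trp — identical.
Codon 9: GUG Val / GUU Val — synonymous.
Codon 10: UUG Leu / UUU Phe — nonsynonymous.
Nonsynonymous differences: 1 → different protein.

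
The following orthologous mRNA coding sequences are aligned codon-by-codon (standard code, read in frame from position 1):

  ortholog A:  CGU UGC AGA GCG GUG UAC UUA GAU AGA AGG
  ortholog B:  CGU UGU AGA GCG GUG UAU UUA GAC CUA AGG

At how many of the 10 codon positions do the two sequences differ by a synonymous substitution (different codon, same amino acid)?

Codon 1: CGU Arg / CGU Arg — identical.
Codon 2: UGC Cys / UGU Cys — synonymous.
Codon 3: AGA Arg / AGA Arg — identical.
Codon 4: GCG Ala / GCG Ala — identical.
Codon 5: GUG Val / GUG Val — identical.
Codon 6: UAC Tyr / UAU Tyr — synonymous.
Codon 7: UUA Leu / UUA Leu — identical.
Codon 8: GAU Asp / GAC Asp — synonymous.
Codon 9: AGA Arg / CUA Leu — nonsynonymous.
Codon 10: AGG Arg / AGG Arg — identical.
Synonymous differences: 3.

3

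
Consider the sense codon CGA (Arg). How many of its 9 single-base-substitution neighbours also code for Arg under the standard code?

Position 1: AGA → 1 synonymous.
Position 2: none → 0 synonymous.
Position 3: CGT, CGC, CGG → 3 synonymous.
Total: 1 + 0 + 3 = 4.

4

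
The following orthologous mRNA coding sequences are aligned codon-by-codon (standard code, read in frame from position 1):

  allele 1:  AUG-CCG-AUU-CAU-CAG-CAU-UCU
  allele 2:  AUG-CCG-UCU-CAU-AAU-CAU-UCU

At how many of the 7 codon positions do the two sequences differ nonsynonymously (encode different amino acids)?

Codon 1: AUG Met / AUG Met — identical.
Codon 2: CCG Pro / CCG Pro — identical.
Codon 3: AUU Ile / UCU Ser — nonsynonymous.
Codon 4: CAU His / CAU His — identical.
Codon 5: CAG Gln / AAU Asn — nonsynonymous.
Codon 6: CAU His / CAU His — identical.
Codon 7: UCU Ser / UCU Ser — identical.
Nonsynonymous differences: 2.

2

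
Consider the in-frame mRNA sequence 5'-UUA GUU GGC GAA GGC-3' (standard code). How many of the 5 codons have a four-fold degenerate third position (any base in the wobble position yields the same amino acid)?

3

Codon 1 UUA (Leu): third position 2-fold.
Codon 2 GUU (Val): third position 4-fold.
Codon 3 GGC (Gly): third position 4-fold.
Codon 4 GAA (Glu): third position 2-fold.
Codon 5 GGC (Gly): third position 4-fold.
Four-fold degenerate third positions: 3.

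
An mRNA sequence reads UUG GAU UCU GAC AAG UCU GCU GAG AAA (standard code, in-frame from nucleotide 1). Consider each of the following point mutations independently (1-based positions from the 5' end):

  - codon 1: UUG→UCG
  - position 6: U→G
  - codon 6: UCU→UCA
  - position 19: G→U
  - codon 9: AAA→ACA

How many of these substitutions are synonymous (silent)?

Codon 1: UUG (Leu) → UCG (Ser) — missense.
Codon 2: GAU (Asp) → GAG (Glu) — missense.
Codon 6: UCU (Ser) → UCA (Ser) — synonymous.
Codon 7: GCU (Ala) → UCU (Ser) — missense.
Codon 9: AAA (Lys) → ACA (Thr) — missense.
Synonymous: 1 of 5.

1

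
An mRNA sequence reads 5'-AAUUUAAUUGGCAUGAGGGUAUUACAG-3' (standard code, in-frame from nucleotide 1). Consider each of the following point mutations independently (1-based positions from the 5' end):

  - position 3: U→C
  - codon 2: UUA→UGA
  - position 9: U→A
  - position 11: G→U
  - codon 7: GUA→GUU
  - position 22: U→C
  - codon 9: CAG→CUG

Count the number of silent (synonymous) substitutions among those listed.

Codon 1: AAU (Asn) → AAC (Asn) — synonymous.
Codon 2: UUA (Leu) → UGA (Stop) — nonsense.
Codon 3: AUU (Ile) → AUA (Ile) — synonymous.
Codon 4: GGC (Gly) → GUC (Val) — missense.
Codon 7: GUA (Val) → GUU (Val) — synonymous.
Codon 8: UUA (Leu) → CUA (Leu) — synonymous.
Codon 9: CAG (Gln) → CUG (Leu) — missense.
Synonymous: 4 of 7.

4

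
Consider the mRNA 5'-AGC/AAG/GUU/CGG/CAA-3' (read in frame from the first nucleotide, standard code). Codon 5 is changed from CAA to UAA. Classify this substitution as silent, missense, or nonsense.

nonsense

Position 13 falls in codon 5: CAA → Gln.
After the substitution the codon is UAA → Stop.
The new codon is a stop codon, so this is a nonsense mutation.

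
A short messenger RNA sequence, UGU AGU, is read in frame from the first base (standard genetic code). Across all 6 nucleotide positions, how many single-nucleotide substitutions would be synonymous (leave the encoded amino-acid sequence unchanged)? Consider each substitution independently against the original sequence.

2

Codon 1 (UGU, Cys): 1 synonymous substitution.
Codon 2 (AGU, Ser): 1 synonymous substitution.
Total: 1 + 1 = 2.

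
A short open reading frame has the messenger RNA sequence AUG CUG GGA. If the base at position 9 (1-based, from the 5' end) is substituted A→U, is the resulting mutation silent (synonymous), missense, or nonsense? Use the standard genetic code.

Position 9 falls in codon 3: GGA → Gly.
After the substitution the codon is GGU → Gly.
Both encode Gly, so the change is synonymous.

silent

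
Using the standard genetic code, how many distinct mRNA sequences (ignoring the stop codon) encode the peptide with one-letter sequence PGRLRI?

Pro: 4 codons.
Gly: 4 codons.
Arg: 6 codons.
Leu: 6 codons.
Arg: 6 codons.
Ile: 3 codons.
4 × 4 × 6 × 6 × 6 × 3 = 10368.

10368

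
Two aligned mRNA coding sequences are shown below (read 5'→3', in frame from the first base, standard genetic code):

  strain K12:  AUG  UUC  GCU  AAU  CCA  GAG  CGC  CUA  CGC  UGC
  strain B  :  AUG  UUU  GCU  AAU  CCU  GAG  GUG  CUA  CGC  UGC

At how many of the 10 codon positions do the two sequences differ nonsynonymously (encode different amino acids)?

Codon 1: AUG Met / AUG Met — identical.
Codon 2: UUC Phe / UUU Phe — synonymous.
Codon 3: GCU Ala / GCU Ala — identical.
Codon 4: AAU Asn / AAU Asn — identical.
Codon 5: CCA Pro / CCU Pro — synonymous.
Codon 6: GAG Glu / GAG Glu — identical.
Codon 7: CGC Arg / GUG Val — nonsynonymous.
Codon 8: CUA Leu / CUA Leu — identical.
Codon 9: CGC Arg / CGC Arg — identical.
Codon 10: UGC Cys / UGC Cys — identical.
Nonsynonymous differences: 1.

1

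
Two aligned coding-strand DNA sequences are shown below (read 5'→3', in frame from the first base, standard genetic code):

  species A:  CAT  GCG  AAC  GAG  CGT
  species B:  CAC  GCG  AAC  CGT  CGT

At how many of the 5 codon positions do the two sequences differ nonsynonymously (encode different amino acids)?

1

Codon 1: CAT His / CAC His — synonymous.
Codon 2: GCG Ala / GCG Ala — identical.
Codon 3: AAC Asn / AAC Asn — identical.
Codon 4: GAG Glu / CGT Arg — nonsynonymous.
Codon 5: CGT Arg / CGT Arg — identical.
Nonsynonymous differences: 1.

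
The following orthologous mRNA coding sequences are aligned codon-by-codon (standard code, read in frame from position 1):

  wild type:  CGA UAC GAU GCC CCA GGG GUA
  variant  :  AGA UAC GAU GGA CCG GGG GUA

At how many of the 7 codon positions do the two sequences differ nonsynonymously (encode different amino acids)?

Codon 1: CGA Arg / AGA Arg — synonymous.
Codon 2: UAC Tyr / UAC Tyr — identical.
Codon 3: GAU Asp / GAU Asp — identical.
Codon 4: GCC Ala / GGA Gly — nonsynonymous.
Codon 5: CCA Pro / CCG Pro — synonymous.
Codon 6: GGG Gly / GGG Gly — identical.
Codon 7: GUA Val / GUA Val — identical.
Nonsynonymous differences: 1.

1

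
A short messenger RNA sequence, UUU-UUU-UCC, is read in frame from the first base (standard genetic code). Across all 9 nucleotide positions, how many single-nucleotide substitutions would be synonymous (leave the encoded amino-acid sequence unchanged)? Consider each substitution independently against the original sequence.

Codon 1 (UUU, Phe): 1 synonymous substitution.
Codon 2 (UUU, Phe): 1 synonymous substitution.
Codon 3 (UCC, Ser): 3 synonymous substitutions.
Total: 1 + 1 + 3 = 5.

5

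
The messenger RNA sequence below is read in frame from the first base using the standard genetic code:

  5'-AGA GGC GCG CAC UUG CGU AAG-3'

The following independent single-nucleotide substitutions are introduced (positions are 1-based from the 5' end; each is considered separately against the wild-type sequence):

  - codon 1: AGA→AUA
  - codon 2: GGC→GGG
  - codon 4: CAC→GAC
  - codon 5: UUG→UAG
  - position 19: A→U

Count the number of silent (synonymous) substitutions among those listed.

Codon 1: AGA (Arg) → AUA (Ile) — missense.
Codon 2: GGC (Gly) → GGG (Gly) — synonymous.
Codon 4: CAC (His) → GAC (Asp) — missense.
Codon 5: UUG (Leu) → UAG (Stop) — nonsense.
Codon 7: AAG (Lys) → UAG (Stop) — nonsense.
Synonymous: 1 of 5.

1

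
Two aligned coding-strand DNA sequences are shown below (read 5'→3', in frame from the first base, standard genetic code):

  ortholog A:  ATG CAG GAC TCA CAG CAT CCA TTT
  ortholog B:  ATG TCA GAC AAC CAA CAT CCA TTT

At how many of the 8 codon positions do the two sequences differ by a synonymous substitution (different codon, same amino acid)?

Codon 1: ATG Met / ATG Met — identical.
Codon 2: CAG Gln / TCA Ser — nonsynonymous.
Codon 3: GAC Asp / GAC Asp — identical.
Codon 4: TCA Ser / AAC Asn — nonsynonymous.
Codon 5: CAG Gln / CAA Gln — synonymous.
Codon 6: CAT His / CAT His — identical.
Codon 7: CCA Pro / CCA Pro — identical.
Codon 8: TTT Phe / TTT Phe — identical.
Synonymous differences: 1.

1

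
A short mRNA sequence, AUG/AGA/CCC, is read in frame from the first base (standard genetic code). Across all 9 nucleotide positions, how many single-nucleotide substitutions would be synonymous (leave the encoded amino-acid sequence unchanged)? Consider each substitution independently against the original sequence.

5

Codon 1 (AUG, Met): 0 synonymous substitutions.
Codon 2 (AGA, Arg): 2 synonymous substitutions.
Codon 3 (CCC, Pro): 3 synonymous substitutions.
Total: 0 + 2 + 3 = 5.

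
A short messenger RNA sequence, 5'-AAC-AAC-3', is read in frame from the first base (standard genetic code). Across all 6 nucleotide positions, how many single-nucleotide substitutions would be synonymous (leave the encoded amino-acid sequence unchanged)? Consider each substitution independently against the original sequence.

Codon 1 (AAC, Asn): 1 synonymous substitution.
Codon 2 (AAC, Asn): 1 synonymous substitution.
Total: 1 + 1 = 2.

2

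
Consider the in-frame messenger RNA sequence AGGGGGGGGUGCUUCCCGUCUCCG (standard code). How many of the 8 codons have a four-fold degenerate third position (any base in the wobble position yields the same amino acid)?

Codon 1 AGG (Arg): third position 2-fold.
Codon 2 GGG (Gly): third position 4-fold.
Codon 3 GGG (Gly): third position 4-fold.
Codon 4 UGC (Cys): third position 2-fold.
Codon 5 UUC (Phe): third position 2-fold.
Codon 6 CCG (Pro): third position 4-fold.
Codon 7 UCU (Ser): third position 4-fold.
Codon 8 CCG (Pro): third position 4-fold.
Four-fold degenerate third positions: 5.

5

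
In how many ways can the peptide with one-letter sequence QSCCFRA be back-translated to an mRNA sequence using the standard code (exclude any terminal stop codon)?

2304

Gln: 2 codons.
Ser: 6 codons.
Cys: 2 codons.
Cys: 2 codons.
Phe: 2 codons.
Arg: 6 codons.
Ala: 4 codons.
2 × 6 × 2 × 2 × 2 × 6 × 4 = 2304.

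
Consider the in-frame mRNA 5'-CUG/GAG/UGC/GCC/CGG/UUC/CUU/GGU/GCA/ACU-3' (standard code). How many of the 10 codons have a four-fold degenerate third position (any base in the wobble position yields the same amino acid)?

Codon 1 CUG (Leu): third position 4-fold.
Codon 2 GAG (Glu): third position 2-fold.
Codon 3 UGC (Cys): third position 2-fold.
Codon 4 GCC (Ala): third position 4-fold.
Codon 5 CGG (Arg): third position 4-fold.
Codon 6 UUC (Phe): third position 2-fold.
Codon 7 CUU (Leu): third position 4-fold.
Codon 8 GGU (Gly): third position 4-fold.
Codon 9 GCA (Ala): third position 4-fold.
Codon 10 ACU (Thr): third position 4-fold.
Four-fold degenerate third positions: 7.

7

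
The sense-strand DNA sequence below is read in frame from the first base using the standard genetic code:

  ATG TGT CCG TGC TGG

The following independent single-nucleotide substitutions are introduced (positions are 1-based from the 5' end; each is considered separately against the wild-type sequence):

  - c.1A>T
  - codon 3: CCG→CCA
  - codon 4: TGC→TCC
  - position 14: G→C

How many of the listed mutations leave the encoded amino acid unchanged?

Codon 1: ATG (Met) → TTG (Leu) — missense.
Codon 3: CCG (Pro) → CCA (Pro) — synonymous.
Codon 4: TGC (Cys) → TCC (Ser) — missense.
Codon 5: TGG (Trp) → TCG (Ser) — missense.
Synonymous: 1 of 4.

1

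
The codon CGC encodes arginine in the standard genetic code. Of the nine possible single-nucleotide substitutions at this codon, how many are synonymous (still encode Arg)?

3

Position 1: none → 0 synonymous.
Position 2: none → 0 synonymous.
Position 3: CGU, CGA, CGG → 3 synonymous.
Total: 0 + 0 + 3 = 3.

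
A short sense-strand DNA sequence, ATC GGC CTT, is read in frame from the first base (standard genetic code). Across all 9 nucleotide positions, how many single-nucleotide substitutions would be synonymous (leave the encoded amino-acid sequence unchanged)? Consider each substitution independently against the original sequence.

8

Codon 1 (ATC, Ile): 2 synonymous substitutions.
Codon 2 (GGC, Gly): 3 synonymous substitutions.
Codon 3 (CTT, Leu): 3 synonymous substitutions.
Total: 2 + 3 + 3 = 8.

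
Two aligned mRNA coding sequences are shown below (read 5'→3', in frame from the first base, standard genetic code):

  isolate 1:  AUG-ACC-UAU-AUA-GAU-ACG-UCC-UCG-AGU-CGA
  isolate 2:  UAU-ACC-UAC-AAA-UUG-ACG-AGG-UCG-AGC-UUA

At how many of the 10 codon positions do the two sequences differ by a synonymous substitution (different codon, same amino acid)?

2

Codon 1: AUG Met / UAU Tyr — nonsynonymous.
Codon 2: ACC Thr / ACC Thr — identical.
Codon 3: UAU Tyr / UAC Tyr — synonymous.
Codon 4: AUA Ile / AAA Lys — nonsynonymous.
Codon 5: GAU Asp / UUG Leu — nonsynonymous.
Codon 6: ACG Thr / ACG Thr — identical.
Codon 7: UCC Ser / AGG Arg — nonsynonymous.
Codon 8: UCG Ser / UCG Ser — identical.
Codon 9: AGU Ser / AGC Ser — synonymous.
Codon 10: CGA Arg / UUA Leu — nonsynonymous.
Synonymous differences: 2.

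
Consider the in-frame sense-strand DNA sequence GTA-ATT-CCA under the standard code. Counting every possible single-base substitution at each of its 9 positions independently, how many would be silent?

Codon 1 (GTA, Val): 3 synonymous substitutions.
Codon 2 (ATT, Ile): 2 synonymous substitutions.
Codon 3 (CCA, Pro): 3 synonymous substitutions.
Total: 3 + 2 + 3 = 8.

8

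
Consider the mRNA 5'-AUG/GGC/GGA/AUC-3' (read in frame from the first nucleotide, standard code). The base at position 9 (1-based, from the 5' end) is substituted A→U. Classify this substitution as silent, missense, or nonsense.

Position 9 falls in codon 3: GGA → Gly.
After the substitution the codon is GGU → Gly.
Both encode Gly, so the change is synonymous.

silent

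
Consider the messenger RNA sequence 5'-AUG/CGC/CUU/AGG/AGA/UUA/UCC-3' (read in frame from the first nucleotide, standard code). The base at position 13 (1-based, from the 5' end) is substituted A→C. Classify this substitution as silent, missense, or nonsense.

silent

Position 13 falls in codon 5: AGA → Arg.
After the substitution the codon is CGA → Arg.
Both encode Arg, so the change is synonymous.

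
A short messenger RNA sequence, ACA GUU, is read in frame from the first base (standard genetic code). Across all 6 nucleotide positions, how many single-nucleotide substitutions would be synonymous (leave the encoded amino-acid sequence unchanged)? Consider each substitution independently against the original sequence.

6

Codon 1 (ACA, Thr): 3 synonymous substitutions.
Codon 2 (GUU, Val): 3 synonymous substitutions.
Total: 3 + 3 = 6.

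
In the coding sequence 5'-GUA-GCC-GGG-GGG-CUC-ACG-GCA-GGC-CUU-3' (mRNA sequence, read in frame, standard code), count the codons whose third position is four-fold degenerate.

Codon 1 GUA (Val): third position 4-fold.
Codon 2 GCC (Ala): third position 4-fold.
Codon 3 GGG (Gly): third position 4-fold.
Codon 4 GGG (Gly): third position 4-fold.
Codon 5 CUC (Leu): third position 4-fold.
Codon 6 ACG (Thr): third position 4-fold.
Codon 7 GCA (Ala): third position 4-fold.
Codon 8 GGC (Gly): third position 4-fold.
Codon 9 CUU (Leu): third position 4-fold.
Four-fold degenerate third positions: 9.

9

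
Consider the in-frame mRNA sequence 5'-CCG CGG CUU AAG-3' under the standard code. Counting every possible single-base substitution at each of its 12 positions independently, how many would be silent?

11

Codon 1 (CCG, Pro): 3 synonymous substitutions.
Codon 2 (CGG, Arg): 4 synonymous substitutions.
Codon 3 (CUU, Leu): 3 synonymous substitutions.
Codon 4 (AAG, Lys): 1 synonymous substitution.
Total: 3 + 4 + 3 + 1 = 11.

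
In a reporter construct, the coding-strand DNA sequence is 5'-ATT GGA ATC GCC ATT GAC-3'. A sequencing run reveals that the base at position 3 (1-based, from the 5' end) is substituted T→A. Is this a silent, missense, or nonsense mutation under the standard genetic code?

Position 3 falls in codon 1: ATT → Ile.
After the substitution the codon is ATA → Ile.
Both encode Ile, so the change is synonymous.

silent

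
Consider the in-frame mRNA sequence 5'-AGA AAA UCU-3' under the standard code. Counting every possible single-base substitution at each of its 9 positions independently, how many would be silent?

Codon 1 (AGA, Arg): 2 synonymous substitutions.
Codon 2 (AAA, Lys): 1 synonymous substitution.
Codon 3 (UCU, Ser): 3 synonymous substitutions.
Total: 2 + 1 + 3 = 6.

6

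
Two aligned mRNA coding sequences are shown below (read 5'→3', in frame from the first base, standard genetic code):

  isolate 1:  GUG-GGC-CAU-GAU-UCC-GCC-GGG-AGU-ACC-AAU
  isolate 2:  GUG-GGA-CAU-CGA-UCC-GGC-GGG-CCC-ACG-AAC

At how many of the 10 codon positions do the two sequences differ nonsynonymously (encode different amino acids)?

3

Codon 1: GUG Val / GUG Val — identical.
Codon 2: GGC Gly / GGA Gly — synonymous.
Codon 3: CAU His / CAU His — identical.
Codon 4: GAU Asp / CGA Arg — nonsynonymous.
Codon 5: UCC Ser / UCC Ser — identical.
Codon 6: GCC Ala / GGC Gly — nonsynonymous.
Codon 7: GGG Gly / GGG Gly — identical.
Codon 8: AGU Ser / CCC Pro — nonsynonymous.
Codon 9: ACC Thr / ACG Thr — synonymous.
Codon 10: AAU Asn / AAC Asn — synonymous.
Nonsynonymous differences: 3.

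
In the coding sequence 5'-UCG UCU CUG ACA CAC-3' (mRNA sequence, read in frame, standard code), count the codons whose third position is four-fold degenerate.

4

Codon 1 UCG (Ser): third position 4-fold.
Codon 2 UCU (Ser): third position 4-fold.
Codon 3 CUG (Leu): third position 4-fold.
Codon 4 ACA (Thr): third position 4-fold.
Codon 5 CAC (His): third position 2-fold.
Four-fold degenerate third positions: 4.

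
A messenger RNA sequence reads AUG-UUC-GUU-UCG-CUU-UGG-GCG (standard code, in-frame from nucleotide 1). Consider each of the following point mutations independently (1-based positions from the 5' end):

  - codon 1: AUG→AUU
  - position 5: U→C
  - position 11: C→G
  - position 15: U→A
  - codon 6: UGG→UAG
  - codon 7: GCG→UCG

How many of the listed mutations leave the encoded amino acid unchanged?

1

Codon 1: AUG (Met) → AUU (Ile) — missense.
Codon 2: UUC (Phe) → UCC (Ser) — missense.
Codon 4: UCG (Ser) → UGG (Trp) — missense.
Codon 5: CUU (Leu) → CUA (Leu) — synonymous.
Codon 6: UGG (Trp) → UAG (Stop) — nonsense.
Codon 7: GCG (Ala) → UCG (Ser) — missense.
Synonymous: 1 of 6.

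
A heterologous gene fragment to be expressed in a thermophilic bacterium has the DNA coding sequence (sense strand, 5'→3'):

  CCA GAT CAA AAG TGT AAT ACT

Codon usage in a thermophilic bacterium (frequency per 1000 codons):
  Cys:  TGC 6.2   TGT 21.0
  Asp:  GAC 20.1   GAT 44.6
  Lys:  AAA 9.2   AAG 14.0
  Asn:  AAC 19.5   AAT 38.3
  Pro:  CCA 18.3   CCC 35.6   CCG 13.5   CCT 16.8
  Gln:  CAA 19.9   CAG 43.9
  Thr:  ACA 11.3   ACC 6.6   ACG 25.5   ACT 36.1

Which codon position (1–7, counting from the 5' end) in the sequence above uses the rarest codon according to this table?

Codon 1 CCA (Pro): 18.3 per 1000.
Codon 2 GAT (Asp): 44.6 per 1000.
Codon 3 CAA (Gln): 19.9 per 1000.
Codon 4 AAG (Lys): 14.0 per 1000.
Codon 5 TGT (Cys): 21.0 per 1000.
Codon 6 AAT (Asn): 38.3 per 1000.
Codon 7 ACT (Thr): 36.1 per 1000.
Lowest frequency is 14.0 at codon 4.

4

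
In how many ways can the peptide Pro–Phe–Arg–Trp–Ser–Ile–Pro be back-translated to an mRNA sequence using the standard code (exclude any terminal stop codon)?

Pro: 4 codons.
Phe: 2 codons.
Arg: 6 codons.
Trp: 1 codon.
Ser: 6 codons.
Ile: 3 codons.
Pro: 4 codons.
4 × 2 × 6 × 1 × 6 × 3 × 4 = 3456.

3456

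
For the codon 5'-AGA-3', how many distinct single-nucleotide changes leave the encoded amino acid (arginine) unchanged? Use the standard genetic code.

Position 1: CGA → 1 synonymous.
Position 2: none → 0 synonymous.
Position 3: AGG → 1 synonymous.
Total: 1 + 0 + 1 = 2.

2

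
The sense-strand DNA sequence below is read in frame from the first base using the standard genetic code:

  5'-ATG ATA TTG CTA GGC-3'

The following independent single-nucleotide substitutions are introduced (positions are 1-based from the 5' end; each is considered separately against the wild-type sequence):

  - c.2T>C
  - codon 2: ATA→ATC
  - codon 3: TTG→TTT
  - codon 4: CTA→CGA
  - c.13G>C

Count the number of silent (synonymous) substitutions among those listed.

1

Codon 1: ATG (Met) → ACG (Thr) — missense.
Codon 2: ATA (Ile) → ATC (Ile) — synonymous.
Codon 3: TTG (Leu) → TTT (Phe) — missense.
Codon 4: CTA (Leu) → CGA (Arg) — missense.
Codon 5: GGC (Gly) → CGC (Arg) — missense.
Synonymous: 1 of 5.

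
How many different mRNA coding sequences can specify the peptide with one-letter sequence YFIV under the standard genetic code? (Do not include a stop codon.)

48

Tyr: 2 codons.
Phe: 2 codons.
Ile: 3 codons.
Val: 4 codons.
2 × 2 × 3 × 4 = 48.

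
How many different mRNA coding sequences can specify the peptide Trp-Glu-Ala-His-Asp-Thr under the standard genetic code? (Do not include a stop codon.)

128

Trp: 1 codon.
Glu: 2 codons.
Ala: 4 codons.
His: 2 codons.
Asp: 2 codons.
Thr: 4 codons.
1 × 2 × 4 × 2 × 2 × 4 = 128.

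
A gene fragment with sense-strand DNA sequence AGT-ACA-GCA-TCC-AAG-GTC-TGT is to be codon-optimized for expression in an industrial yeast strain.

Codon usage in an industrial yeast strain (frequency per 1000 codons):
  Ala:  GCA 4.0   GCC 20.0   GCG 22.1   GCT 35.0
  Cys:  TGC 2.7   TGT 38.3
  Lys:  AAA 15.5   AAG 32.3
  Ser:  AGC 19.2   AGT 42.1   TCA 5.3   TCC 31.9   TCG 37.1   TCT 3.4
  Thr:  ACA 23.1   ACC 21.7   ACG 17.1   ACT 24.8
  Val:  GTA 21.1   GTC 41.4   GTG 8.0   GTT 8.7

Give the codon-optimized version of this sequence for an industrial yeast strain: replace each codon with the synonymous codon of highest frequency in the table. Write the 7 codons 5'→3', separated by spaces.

Codon 1 (Ser): best is AGT at 42.1.
Codon 2 (Thr): best is ACT at 24.8.
Codon 3 (Ala): best is GCT at 35.0.
Codon 4 (Ser): best is AGT at 42.1.
Codon 5 (Lys): best is AAG at 32.3.
Codon 6 (Val): best is GTC at 41.4.
Codon 7 (Cys): best is TGT at 38.3.

AGT ACT GCT AGT AAG GTC TGT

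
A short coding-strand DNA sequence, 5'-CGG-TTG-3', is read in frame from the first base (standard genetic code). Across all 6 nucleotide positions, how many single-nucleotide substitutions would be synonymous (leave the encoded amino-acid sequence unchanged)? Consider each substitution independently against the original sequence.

6

Codon 1 (CGG, Arg): 4 synonymous substitutions.
Codon 2 (TTG, Leu): 2 synonymous substitutions.
Total: 4 + 2 = 6.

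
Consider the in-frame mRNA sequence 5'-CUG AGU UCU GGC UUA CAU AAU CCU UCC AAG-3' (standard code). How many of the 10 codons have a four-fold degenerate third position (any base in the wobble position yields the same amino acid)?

5

Codon 1 CUG (Leu): third position 4-fold.
Codon 2 AGU (Ser): third position 2-fold.
Codon 3 UCU (Ser): third position 4-fold.
Codon 4 GGC (Gly): third position 4-fold.
Codon 5 UUA (Leu): third position 2-fold.
Codon 6 CAU (His): third position 2-fold.
Codon 7 AAU (Asn): third position 2-fold.
Codon 8 CCU (Pro): third position 4-fold.
Codon 9 UCC (Ser): third position 4-fold.
Codon 10 AAG (Lys): third position 2-fold.
Four-fold degenerate third positions: 5.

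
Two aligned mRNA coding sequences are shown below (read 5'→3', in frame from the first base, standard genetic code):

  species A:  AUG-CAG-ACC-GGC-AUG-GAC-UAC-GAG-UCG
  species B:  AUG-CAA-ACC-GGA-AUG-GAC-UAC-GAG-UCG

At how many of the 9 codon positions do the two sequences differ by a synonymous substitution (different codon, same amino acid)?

2

Codon 1: AUG Met / AUG Met — identical.
Codon 2: CAG Gln / CAA Gln — synonymous.
Codon 3: ACC Thr / ACC Thr — identical.
Codon 4: GGC Gly / GGA Gly — synonymous.
Codon 5: AUG Met / AUG Met — identical.
Codon 6: GAC Asp / GAC Asp — identical.
Codon 7: UAC Tyr / UAC Tyr — identical.
Codon 8: GAG Glu / GAG Glu — identical.
Codon 9: UCG Ser / UCG Ser — identical.
Synonymous differences: 2.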